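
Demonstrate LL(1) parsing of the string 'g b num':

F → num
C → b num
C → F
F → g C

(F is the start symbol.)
LL(1) parsing maintains a stack (initially the start symbol over $) and the input. At each step: if the stack top is a terminal, match it against the current input token; if it is a non-terminal N, replace it with the RHS of M[N, lookahead] (the unique production whose predict set contains the lookahead).

Stack is shown with the top on the left.

Stack    Input      Action
--------------------------
F $      g b num $  output F → g C
g C $    g b num $  match 'g'
C $      b num $    output C → b num
b num $  b num $    match 'b'
num $    num $      match 'num'
$        $          accept

The string is accepted.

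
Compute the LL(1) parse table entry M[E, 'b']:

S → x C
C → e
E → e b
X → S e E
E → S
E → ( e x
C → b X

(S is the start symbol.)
To find M[E, 'b'], we find productions for E where 'b' is in the predict set (PREDICT(N → α) = (FIRST(α) \ {ε}) ∪ (FOLLOW(N) if α ⇒* ε)).

Relevant sets:
  FIRST(S) = { 'x' }

E → e b: PREDICT = { 'e' }
E → S: PREDICT = { 'x' }
E → ( e x: PREDICT = { '(' }

M[E, 'b'] is empty (no production applies)

Answer: Empty (error entry)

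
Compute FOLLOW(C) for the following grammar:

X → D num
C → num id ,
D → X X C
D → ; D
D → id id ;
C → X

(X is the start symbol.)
{ 'num' }

In D → X X C: C is at the end, add FOLLOW(D)

The FOLLOW sets referred to above (computed the same way, to a fixed point):
  FOLLOW(D) = { 'num' }

Taking the union: FOLLOW(C) = { 'num' }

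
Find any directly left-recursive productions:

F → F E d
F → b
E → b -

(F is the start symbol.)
Yes, F is left-recursive

Direct left recursion occurs when N → N α for some non-terminal N (the right-hand side begins with the left-hand side itself).

F → F E d: LEFT RECURSIVE (starts with F)
F → b: starts with b
E → b -: starts with b

The grammar has direct left recursion on: F.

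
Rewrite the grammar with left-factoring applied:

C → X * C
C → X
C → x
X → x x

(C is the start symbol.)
C → X C'
C' → * C
C' → ε
C → x
X → x x

Left-factoring transforms A → αβ₁ | αβ₂ into A → αA' and A' → β₁ | β₂
(α is the longest common prefix among the alternatives). Repeat until
no nonterminal has two alternatives with a common prefix.

Round 1: C has alternatives sharing prefix 'X'. Introduce C': C → X C'
  Add: C' → * C
  Add: C' → ε

No remaining common prefixes — done.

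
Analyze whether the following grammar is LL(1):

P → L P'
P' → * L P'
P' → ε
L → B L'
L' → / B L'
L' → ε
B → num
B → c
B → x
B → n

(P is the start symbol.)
Yes, the grammar is LL(1).

A grammar is LL(1) if for each non-terminal N with multiple productions, the predict sets of those productions are pairwise disjoint, where PREDICT(N → α) = (FIRST(α) \ {ε}) ∪ (FOLLOW(N) if α ⇒* ε).

Relevant sets:
  FOLLOW(P') = { $ }
  FOLLOW(L') = { $, '*' }

For P':
  PREDICT(P' → '*' L P') = { '*' }
  PREDICT(P' → ε) = { $ }
For L':
  PREDICT(L' → '/' B L') = { '/' }
  PREDICT(L' → ε) = { $, '*' }
For B:
  PREDICT(B → num) = { 'num' }
  PREDICT(B → c) = { 'c' }
  PREDICT(B → x) = { 'x' }
  PREDICT(B → n) = { 'n' }
P, L have a single production, so nothing to check there.

All predict sets are disjoint. The grammar IS LL(1).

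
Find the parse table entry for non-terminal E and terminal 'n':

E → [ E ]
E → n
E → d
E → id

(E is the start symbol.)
E → n

To find M[E, 'n'], we find productions for E where 'n' is in the predict set (PREDICT(N → α) = (FIRST(α) \ {ε}) ∪ (FOLLOW(N) if α ⇒* ε)).

E → [ E ]: PREDICT = { '[' }
E → n: PREDICT = { 'n' }
  'n' is in predict set, so this production goes in M[E, 'n']
E → d: PREDICT = { 'd' }
E → id: PREDICT = { 'id' }

M[E, 'n'] = E → n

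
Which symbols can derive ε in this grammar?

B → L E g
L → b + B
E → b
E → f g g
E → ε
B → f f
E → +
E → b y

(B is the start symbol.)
{ 'E' }

A non-terminal is nullable if it can derive ε (the empty string): either it has an ε-production, or it has a production whose right-hand side consists entirely of nullable non-terminals.

ε-productions: E → ε
So E is immediately nullable.
No further non-terminal can be added: every production for the remaining non-terminals contains a terminal or a non-nullable non-terminal.
Nullable = { 'E' }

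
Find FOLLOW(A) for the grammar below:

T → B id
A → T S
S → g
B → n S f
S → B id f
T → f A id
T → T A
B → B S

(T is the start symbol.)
{ $, 'f', 'g', 'id', 'n' }

To compute FOLLOW(A), find every occurrence of A on a right-hand side N → α A β: add FIRST(β) \ {ε}, and if β is empty or nullable also add FOLLOW(N). Iterate to a fixed point.

In T → f A id: A is followed by id, add FIRST(id) \ {ε} = { 'id' }
In T → T A: A is at the end, add FOLLOW(T)

The FOLLOW sets referred to above (computed the same way, to a fixed point):
  FOLLOW(T) = { $, 'f', 'g', 'n' }

Taking the union: FOLLOW(A) = { $, 'f', 'g', 'id', 'n' }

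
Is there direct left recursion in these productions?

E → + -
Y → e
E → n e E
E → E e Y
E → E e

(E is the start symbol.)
E → + -: starts with '+'
Y → e: starts with e
E → n e E: starts with n
E → E e Y: LEFT RECURSIVE (starts with E)
E → E e: LEFT RECURSIVE (starts with E)

The grammar has direct left recursion on: E.

Answer: Yes, E is left-recursive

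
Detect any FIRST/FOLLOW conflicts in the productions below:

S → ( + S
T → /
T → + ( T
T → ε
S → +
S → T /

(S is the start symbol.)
A FIRST/FOLLOW conflict occurs when a non-terminal N has a nullable alternative N → β (β ⇒* ε) and another alternative N → α with FIRST(α) ∩ FOLLOW(N) ≠ ∅: on such a lookahead the parser cannot decide between expanding α and letting N vanish via β.

Nullable non-terminals: T.

T: nullable alternative(s) T → ε; FOLLOW(T) = { '/' }
  T → /: FIRST \ {ε} = { '/' } — overlaps FOLLOW(T) on { '/' }: CONFLICT
  T → + ( T: FIRST \ {ε} = { '+' } — disjoint from FOLLOW(T)
  T → ε: FIRST \ {ε} = { } — this is the only nullable alternative, skip

S has no nullable alternative, so no FIRST/FOLLOW check is needed there.

So the grammar has 1 FIRST/FOLLOW conflict (marked CONFLICT above).

Answer: Yes. T → '/' with FOLLOW(T) on { '/' }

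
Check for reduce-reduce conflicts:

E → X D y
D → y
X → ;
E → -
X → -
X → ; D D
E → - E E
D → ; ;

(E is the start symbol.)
Augment with E' → E and build the canonical LR(0) collection (I0 = CLOSURE({[E' → . E]}), then GOTO on every symbol after a dot until no new states appear). It has 14 states:
  I0: { [E → . - E E], [E → . -], [E → . X D y], [E' → . E], [X → . -], [X → . ; D D], [X → . ;] }  — shift
  I1: { [E → - . E E], [E → - .], [E → . - E E], [E → . -], [E → . X D y], [X → - .], [X → . -], [X → . ; D D], [X → . ;] }  — shift, 2 reduces
  I2: { [D → . ; ;], [D → . y], [X → ; . D D], [X → ; .] }  — shift, reduce
  I3: { [E' → E .] }  — accept
  I4: { [D → . ; ;], [D → . y], [E → X . D y] }  — shift
  I5: { [D → ; . ;] }  — shift
  I6: { [E → X D . y] }  — shift
  I7: { [D → y .] }  — reduce
  I8: { [E → X D y .] }  — reduce
  I9: { [D → ; ; .] }  — reduce
  I10: { [D → . ; ;], [D → . y], [X → ; D . D] }  — shift
  I11: { [X → ; D D .] }  — reduce
  I12: { [E → - E . E], [E → . - E E], [E → . -], [E → . X D y], [X → . -], [X → . ; D D], [X → . ;] }  — shift
  I13: { [E → - E E .] }  — reduce

I1 contains complete items [E → - .], [X → - .] — reduce-reduce conflict.

Answer: Yes — I1: [E → - .] vs [X → - .]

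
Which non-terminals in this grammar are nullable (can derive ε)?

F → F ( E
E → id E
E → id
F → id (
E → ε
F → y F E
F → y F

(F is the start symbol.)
ε-productions: E → ε
So E is immediately nullable.
No further non-terminal can be added: every production for the remaining non-terminals contains a terminal or a non-nullable non-terminal.
Nullable = { 'E' }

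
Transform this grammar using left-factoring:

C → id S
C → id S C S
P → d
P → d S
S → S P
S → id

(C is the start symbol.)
Left-factoring transforms A → αβ₁ | αβ₂ into A → αA' and A' → β₁ | β₂
(α is the longest common prefix among the alternatives). Repeat until
no nonterminal has two alternatives with a common prefix.

Round 1: C has alternatives sharing prefix 'id S'. Introduce C': C → id S C'
  Add: C' → ε
  Add: C' → C S

Round 2: P has alternatives sharing prefix 'd'. Introduce P': P → d P'
  Add: P' → ε
  Add: P' → S

No remaining common prefixes — done.

Resulting grammar:
C → id S C'
C' → ε
C' → C S
P → d P'
P' → ε
P' → S
S → S P
S → id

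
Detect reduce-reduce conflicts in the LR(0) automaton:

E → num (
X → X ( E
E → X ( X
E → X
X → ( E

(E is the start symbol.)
Augment with E' → E and build the canonical LR(0) collection (I0 = CLOSURE({[E' → . E]}), then GOTO on every symbol after a dot until no new states appear). It has 10 states:
  I0: { [E → . X ( X], [E → . X], [E → . num (], [E' → . E], [X → . ( E], [X → . X ( E] }  — shift
  I1: { [E → . X ( X], [E → . X], [E → . num (], [X → ( . E], [X → . ( E], [X → . X ( E] }  — shift
  I2: { [E' → E .] }  — accept
  I3: { [E → X . ( X], [E → X .], [X → X . ( E] }  — shift, reduce
  I4: { [E → num . (] }  — shift
  I5: { [E → num ( .] }  — reduce
  I6: { [E → . X ( X], [E → . X], [E → . num (], [E → X ( . X], [X → . ( E], [X → . X ( E], [X → X ( . E] }  — shift
  I7: { [X → X ( E .] }  — reduce
  I8: { [E → X ( X .], [E → X . ( X], [E → X .], [X → X . ( E] }  — shift, 2 reduces
  I9: { [X → ( E .] }  — reduce

I8 contains complete items [E → X .], [E → X ( X .] — reduce-reduce conflict.

Answer: Yes — I8: [E → X .] vs [E → X ( X .]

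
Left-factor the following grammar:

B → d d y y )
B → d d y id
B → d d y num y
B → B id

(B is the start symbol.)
Left-factoring transforms A → αβ₁ | αβ₂ into A → αA' and A' → β₁ | β₂
(α is the longest common prefix among the alternatives). Repeat until
no nonterminal has two alternatives with a common prefix.

Round 1: B has alternatives sharing prefix 'd d y'. Introduce B': B → d d y B'
  Add: B' → y )
  Add: B' → id
  Add: B' → num y

No remaining common prefixes — done.

Resulting grammar:
B → d d y B'
B' → y )
B' → id
B' → num y
B → B id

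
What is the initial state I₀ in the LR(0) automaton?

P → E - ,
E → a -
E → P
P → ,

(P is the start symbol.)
First, augment the grammar with P' → P
I₀ = CLOSURE({ [P' → . P] }):
  [P' → . P] has the dot before P: add [P → . E - ,], [P → . ,]
  [P → . E - ,] has the dot before E: add [E → . a -], [E → . P]
No further items can be added.

I₀ = { [E → . P], [E → . a -], [P → . ,], [P → . E - ,], [P' → . P] }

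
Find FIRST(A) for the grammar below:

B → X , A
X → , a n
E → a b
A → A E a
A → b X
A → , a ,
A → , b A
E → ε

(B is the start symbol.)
To compute FIRST(A), examine every production with A on the left-hand side, reading each right-hand side left to right until a non-nullable symbol is reached.

From A → A E a:
  - A is the symbol being defined: contributes nothing new
    A is not nullable, so stop
From A → b X:
  - b is a terminal: add 'b' and stop
From A → , a ,:
  - ',' is a terminal: add ',' and stop
From A → , b A:
  - ',' is a terminal: add ',' and stop

Collecting: FIRST(A) = { ',', 'b' }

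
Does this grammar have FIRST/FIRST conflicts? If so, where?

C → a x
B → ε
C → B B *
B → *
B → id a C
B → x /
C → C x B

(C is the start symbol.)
Yes. C → a x / C → C x B on { 'a' }; C → B B '*' / C → C x B on { '*', 'id', 'x' }

A FIRST/FIRST conflict occurs when two productions N → α and N → β for the same non-terminal have FIRST(α) ∩ FIRST(β) ≠ ∅ (with ε ∈ FIRST of a nullable right-hand side, so two nullable alternatives also conflict).

FIRST sets of the non-terminals at (or reachable through a nullable prefix from) the front of some alternative:
  FIRST(B) = { '*', 'id', 'x', ε }
  FIRST(C) = { '*', 'a', 'id', 'x' }

Productions for C:
  C → a x: FIRST = { 'a' }
  C → B B *: FIRST = { '*', 'id', 'x' }
  C → C x B: FIRST = { '*', 'a', 'id', 'x' }
Productions for B:
  B → ε: FIRST = { ε }
  B → *: FIRST = { '*' }
  B → id a C: FIRST = { 'id' }
  B → x /: FIRST = { 'x' }

Conflict for C: C → a x and C → C x B
  Overlap: { 'a' }
Conflict for C: C → B B * and C → C x B
  Overlap: { '*', 'id', 'x' }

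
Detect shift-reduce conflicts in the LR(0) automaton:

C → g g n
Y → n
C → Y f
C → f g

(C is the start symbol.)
No shift-reduce conflicts

Augment with C' → C and build the canonical LR(0) collection (I0 = CLOSURE({[C' → . C]}), then GOTO on every symbol after a dot until no new states appear). It has 10 states:
  I0: { [C → . Y f], [C → . f g], [C → . g g n], [C' → . C], [Y → . n] }  — shift
  I1: { [C' → C .] }  — accept
  I2: { [C → Y . f] }  — shift
  I3: { [C → f . g] }  — shift
  I4: { [C → g . g n] }  — shift
  I5: { [Y → n .] }  — reduce
  I6: { [C → g g . n] }  — shift
  I7: { [C → g g n .] }  — reduce
  I8: { [C → f g .] }  — reduce
  I9: { [C → Y f .] }  — reduce

No state contains both a complete item and a shift item.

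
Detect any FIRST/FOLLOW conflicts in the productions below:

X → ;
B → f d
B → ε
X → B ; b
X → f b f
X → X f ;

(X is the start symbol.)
No FIRST/FOLLOW conflicts.

A FIRST/FOLLOW conflict occurs when a non-terminal N has a nullable alternative N → β (β ⇒* ε) and another alternative N → α with FIRST(α) ∩ FOLLOW(N) ≠ ∅: on such a lookahead the parser cannot decide between expanding α and letting N vanish via β.

Nullable non-terminals: B.

B: nullable alternative(s) B → ε; FOLLOW(B) = { ';' }
  B → f d: FIRST \ {ε} = { 'f' } — disjoint from FOLLOW(B)
  B → ε: FIRST \ {ε} = { } — this is the only nullable alternative, skip

X has no nullable alternative, so no FIRST/FOLLOW check is needed there.

No FIRST/FOLLOW conflicts found.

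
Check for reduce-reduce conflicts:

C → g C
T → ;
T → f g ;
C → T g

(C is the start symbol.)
Augment with C' → C and build the canonical LR(0) collection (I0 = CLOSURE({[C' → . C]}), then GOTO on every symbol after a dot until no new states appear). It has 10 states:
  I0: { [C → . T g], [C → . g C], [C' → . C], [T → . ;], [T → . f g ;] }  — shift
  I1: { [T → ; .] }  — reduce
  I2: { [C' → C .] }  — accept
  I3: { [C → T . g] }  — shift
  I4: { [T → f . g ;] }  — shift
  I5: { [C → . T g], [C → . g C], [C → g . C], [T → . ;], [T → . f g ;] }  — shift
  I6: { [C → g C .] }  — reduce
  I7: { [T → f g . ;] }  — shift
  I8: { [T → f g ; .] }  — reduce
  I9: { [C → T g .] }  — reduce

No state contains more than one complete item.

Answer: No reduce-reduce conflicts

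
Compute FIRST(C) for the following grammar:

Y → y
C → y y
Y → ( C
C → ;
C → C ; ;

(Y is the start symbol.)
{ ';', 'y' }

To compute FIRST(C), examine every production with C on the left-hand side, reading each right-hand side left to right until a non-nullable symbol is reached.

From C → y y:
  - y is a terminal: add 'y' and stop
From C → ;:
  - ';' is a terminal: add ';' and stop
From C → C ; ;:
  - C is the symbol being defined: contributes nothing new
    C is not nullable, so stop

Collecting: FIRST(C) = { ';', 'y' }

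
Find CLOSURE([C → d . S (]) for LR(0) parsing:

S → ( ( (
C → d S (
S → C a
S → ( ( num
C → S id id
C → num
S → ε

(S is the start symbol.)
Start with: [C → d . S (]
  [C → d . S (] has the dot before S: add [S → . ( ( (], [S → . C a], [S → . ( ( num], [S → .]
  [S → . C a] has the dot before C: add [C → . d S (], [C → . S id id], [C → . num]
No further items can be added.

CLOSURE = { [C → . S id id], [C → . d S (], [C → . num], [C → d . S (], [S → . ( ( (], [S → . ( ( num], [S → . C a], [S → .] }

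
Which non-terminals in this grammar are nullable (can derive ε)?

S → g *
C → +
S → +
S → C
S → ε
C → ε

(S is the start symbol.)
ε-productions: S → ε, C → ε
So S, C are immediately nullable.
Every non-terminal is now nullable.
Nullable = { 'C', 'S' }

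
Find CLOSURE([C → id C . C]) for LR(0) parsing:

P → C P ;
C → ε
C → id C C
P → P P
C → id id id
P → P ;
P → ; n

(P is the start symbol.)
To compute CLOSURE, for each item [A → α.Bβ] where B is a non-terminal, add [B → .γ] for all productions B → γ; repeat for the newly added items until nothing changes.

Start with: [C → id C . C]
  [C → id C . C] has the dot before C: add [C → .], [C → . id C C], [C → . id id id]
No further items can be added.

CLOSURE = { [C → . id C C], [C → . id id id], [C → .], [C → id C . C] }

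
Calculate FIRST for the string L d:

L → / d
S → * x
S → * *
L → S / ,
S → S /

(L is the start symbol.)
FIRST sets of the non-terminals involved (from the grammar, by fixed-point iteration):
  FIRST(L) = { '*', '/' }

To compute FIRST(L d), process the symbols left to right:
Symbol L is a non-terminal. Add FIRST(L) \ {ε} = { '*', '/' }
L is not nullable (ε ∉ FIRST(L)), so stop here.
FIRST(L d) = { '*', '/' }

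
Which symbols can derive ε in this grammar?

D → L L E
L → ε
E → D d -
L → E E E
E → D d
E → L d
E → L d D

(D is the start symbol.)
{ 'L' }

ε-productions: L → ε
So L is immediately nullable.
No further non-terminal can be added: every production for the remaining non-terminals contains a terminal or a non-nullable non-terminal.
Nullable = { 'L' }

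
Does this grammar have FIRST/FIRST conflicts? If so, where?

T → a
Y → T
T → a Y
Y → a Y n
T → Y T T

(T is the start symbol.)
Yes. T → a / T → a Y on { 'a' }; T → a / T → Y T T on { 'a' }; T → a Y / T → Y T T on { 'a' }; Y → T / Y → a Y n on { 'a' }

A FIRST/FIRST conflict occurs when two productions N → α and N → β for the same non-terminal have FIRST(α) ∩ FIRST(β) ≠ ∅ (with ε ∈ FIRST of a nullable right-hand side, so two nullable alternatives also conflict).

FIRST sets of the non-terminals at (or reachable through a nullable prefix from) the front of some alternative:
  FIRST(Y) = { 'a' }
  FIRST(T) = { 'a' }

Productions for T:
  T → a: FIRST = { 'a' }
  T → a Y: FIRST = { 'a' }
  T → Y T T: FIRST = { 'a' }
Productions for Y:
  Y → T: FIRST = { 'a' }
  Y → a Y n: FIRST = { 'a' }

Conflict for T: T → a and T → a Y
  Overlap: { 'a' }
Conflict for T: T → a and T → Y T T
  Overlap: { 'a' }
Conflict for T: T → a Y and T → Y T T
  Overlap: { 'a' }
Conflict for Y: Y → T and Y → a Y n
  Overlap: { 'a' }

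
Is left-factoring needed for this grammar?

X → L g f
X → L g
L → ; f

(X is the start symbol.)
Yes, X has productions with common prefix 'L g'

Left-factoring is needed when two productions for the same non-terminal
share a common prefix on the right-hand side.

Productions for X:
  X → L g f
  X → L g

Found common prefix 'L g' in productions for X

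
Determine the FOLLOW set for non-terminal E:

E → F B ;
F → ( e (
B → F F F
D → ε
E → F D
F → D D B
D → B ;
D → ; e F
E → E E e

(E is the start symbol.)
{ $, '(', ';', 'e' }

E is the start symbol, so $ ∈ FOLLOW(E).
In E → E E e: E is followed by E e, add FIRST(E e) \ {ε} = { '(', ';' }
In E → E E e: E is followed by e, add FIRST(e) \ {ε} = { 'e' }

Taking the union: FOLLOW(E) = { $, '(', ';', 'e' }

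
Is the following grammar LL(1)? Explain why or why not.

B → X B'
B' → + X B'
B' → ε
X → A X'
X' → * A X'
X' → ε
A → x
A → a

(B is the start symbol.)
Yes, the grammar is LL(1).

Relevant sets:
  FOLLOW(B') = { $ }
  FOLLOW(X') = { $, '+' }

For B':
  PREDICT(B' → '+' X B') = { '+' }
  PREDICT(B' → ε) = { $ }
For X':
  PREDICT(X' → '*' A X') = { '*' }
  PREDICT(X' → ε) = { $, '+' }
For A:
  PREDICT(A → x) = { 'x' }
  PREDICT(A → a) = { 'a' }
B, X have a single production, so nothing to check there.

All predict sets are disjoint. The grammar IS LL(1).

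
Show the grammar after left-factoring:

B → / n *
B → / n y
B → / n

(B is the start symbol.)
B → / n B'
B' → *
B' → y
B' → ε

Left-factoring transforms A → αβ₁ | αβ₂ into A → αA' and A' → β₁ | β₂
(α is the longest common prefix among the alternatives). Repeat until
no nonterminal has two alternatives with a common prefix.

Round 1: B has alternatives sharing prefix '/ n'. Introduce B': B → / n B'
  Add: B' → *
  Add: B' → y
  Add: B' → ε

No remaining common prefixes — done.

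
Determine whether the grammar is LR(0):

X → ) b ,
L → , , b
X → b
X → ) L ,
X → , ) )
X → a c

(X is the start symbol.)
A grammar is LR(0) if no state in the canonical LR(0) collection has:
  - both a shift item (dot before a terminal) and a complete item (shift-reduce conflict), or
  - two or more complete items (reduce-reduce conflict; the accept item [X' → X .] counts as a complete item here).

Augment with X' → X and build the canonical LR(0) collection (I0 = CLOSURE({[X' → . X]}), then GOTO on every symbol after a dot until no new states appear). It has 16 states:
  I0: { [X → . ) L ,], [X → . ) b ,], [X → . , ) )], [X → . a c], [X → . b], [X' → . X] }  — shift
  I1: { [L → . , , b], [X → ) . L ,], [X → ) . b ,] }  — shift
  I2: { [X → , . ) )] }  — shift
  I3: { [X' → X .] }  — accept
  I4: { [X → a . c] }  — shift
  I5: { [X → b .] }  — reduce
  I6: { [X → a c .] }  — reduce
  I7: { [X → , ) . )] }  — shift
  I8: { [X → , ) ) .] }  — reduce
  I9: { [L → , . , b] }  — shift
  I10: { [X → ) L . ,] }  — shift
  I11: { [X → ) b . ,] }  — shift
  I12: { [X → ) b , .] }  — reduce
  I13: { [X → ) L , .] }  — reduce
  I14: { [L → , , . b] }  — shift
  I15: { [L → , , b .] }  — reduce

Every state is either a pure shift/goto state or contains exactly one complete item and nothing to shift — no conflicts. The grammar is LR(0).

Answer: Yes, the grammar is LR(0)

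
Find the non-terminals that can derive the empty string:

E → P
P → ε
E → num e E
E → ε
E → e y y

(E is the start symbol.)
ε-productions: P → ε, E → ε
So P, E are immediately nullable.
Every non-terminal is now nullable.
Nullable = { 'E', 'P' }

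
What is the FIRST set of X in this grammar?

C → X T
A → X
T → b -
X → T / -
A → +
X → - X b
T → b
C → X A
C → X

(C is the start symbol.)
FIRST sets of the other non-terminals involved (by the same procedure, iterated to a fixed point):
  FIRST(T) = { 'b' }

From X → T / -:
  - T is a non-terminal: add FIRST(T) \ {ε} = { 'b' }
    T is not nullable, so stop
From X → - X b:
  - '-' is a terminal: add '-' and stop

Collecting: FIRST(X) = { '-', 'b' }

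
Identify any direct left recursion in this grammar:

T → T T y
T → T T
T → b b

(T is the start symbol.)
Yes, T is left-recursive

Direct left recursion occurs when N → N α for some non-terminal N (the right-hand side begins with the left-hand side itself).

T → T T y: LEFT RECURSIVE (starts with T)
T → T T: LEFT RECURSIVE (starts with T)
T → b b: starts with b

The grammar has direct left recursion on: T.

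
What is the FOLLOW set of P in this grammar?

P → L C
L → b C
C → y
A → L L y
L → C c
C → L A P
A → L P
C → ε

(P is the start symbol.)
To compute FOLLOW(P), find every occurrence of P on a right-hand side N → α P β: add FIRST(β) \ {ε}, and if β is empty or nullable also add FOLLOW(N). Iterate to a fixed point.

P is the start symbol, so $ ∈ FOLLOW(P).
In C → L A P: P is at the end, add FOLLOW(C)
In A → L P: P is at the end, add FOLLOW(A)

The FOLLOW sets referred to above (computed the same way, to a fixed point):
  FOLLOW(C) = { $, 'b', 'c', 'y' }
  FOLLOW(A) = { 'b', 'c', 'y' }

Taking the union: FOLLOW(P) = { $, 'b', 'c', 'y' }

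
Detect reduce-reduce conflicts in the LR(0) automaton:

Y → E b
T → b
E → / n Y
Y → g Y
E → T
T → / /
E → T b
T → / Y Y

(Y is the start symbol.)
Augment with Y' → Y and build the canonical LR(0) collection (I0 = CLOSURE({[Y' → . Y]}), then GOTO on every symbol after a dot until no new states appear). It has 15 states:
  I0: { [E → . / n Y], [E → . T b], [E → . T], [T → . / /], [T → . / Y Y], [T → . b], [Y → . E b], [Y → . g Y], [Y' → . Y] }  — shift
  I1: { [E → . / n Y], [E → . T b], [E → . T], [E → / . n Y], [T → . / /], [T → . / Y Y], [T → . b], [T → / . /], [T → / . Y Y], [Y → . E b], [Y → . g Y] }  — shift
  I2: { [Y → E . b] }  — shift
  I3: { [E → T . b], [E → T .] }  — shift, reduce
  I4: { [Y' → Y .] }  — accept
  I5: { [T → b .] }  — reduce
  I6: { [E → . / n Y], [E → . T b], [E → . T], [T → . / /], [T → . / Y Y], [T → . b], [Y → . E b], [Y → . g Y], [Y → g . Y] }  — shift
  I7: { [Y → g Y .] }  — reduce
  I8: { [E → T b .] }  — reduce
  I9: { [Y → E b .] }  — reduce
  I10: { [E → . / n Y], [E → . T b], [E → . T], [E → / . n Y], [T → . / /], [T → . / Y Y], [T → . b], [T → / . /], [T → / . Y Y], [T → / / .], [Y → . E b], [Y → . g Y] }  — shift, reduce
  I11: { [E → . / n Y], [E → . T b], [E → . T], [T → . / /], [T → . / Y Y], [T → . b], [T → / Y . Y], [Y → . E b], [Y → . g Y] }  — shift
  I12: { [E → . / n Y], [E → . T b], [E → . T], [E → / n . Y], [T → . / /], [T → . / Y Y], [T → . b], [Y → . E b], [Y → . g Y] }  — shift
  I13: { [E → / n Y .] }  — reduce
  I14: { [T → / Y Y .] }  — reduce

No state contains more than one complete item.

Answer: No reduce-reduce conflicts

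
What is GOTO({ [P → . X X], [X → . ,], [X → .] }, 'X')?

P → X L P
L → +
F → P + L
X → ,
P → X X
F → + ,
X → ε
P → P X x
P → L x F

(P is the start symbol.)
{ [P → X . X], [X → . ,], [X → .] }

GOTO(I, 'X') = CLOSURE({ [A → αX.β] : [A → α.Xβ] ∈ I, X = 'X' })

Items with dot before 'X', with the dot advanced:
  [P → . X X] → [P → X . X]
Closure of the advanced items:
  [P → X . X] has the dot before X: add [X → . ,], [X → .]

GOTO = { [P → X . X], [X → . ,], [X → .] }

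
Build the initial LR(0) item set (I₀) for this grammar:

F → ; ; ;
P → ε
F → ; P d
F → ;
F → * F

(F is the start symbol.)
{ [F → . * F], [F → . ; ; ;], [F → . ; P d], [F → . ;], [F' → . F] }

First, augment the grammar with F' → F
I₀ = CLOSURE({ [F' → . F] }):
  [F' → . F] has the dot before F: add [F → . ; ; ;], [F → . ; P d], [F → . ;], [F → . * F]
No further items can be added.

I₀ = { [F → . * F], [F → . ; ; ;], [F → . ; P d], [F → . ;], [F' → . F] }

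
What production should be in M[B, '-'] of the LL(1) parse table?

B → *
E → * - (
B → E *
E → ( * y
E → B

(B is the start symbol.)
Empty (error entry)

To find M[B, '-'], we find productions for B where '-' is in the predict set (PREDICT(N → α) = (FIRST(α) \ {ε}) ∪ (FOLLOW(N) if α ⇒* ε)).

Relevant sets:
  FIRST(E) = { '(', '*' }

B → *: PREDICT = { '*' }
B → E *: PREDICT = { '(', '*' }

M[B, '-'] is empty (no production applies)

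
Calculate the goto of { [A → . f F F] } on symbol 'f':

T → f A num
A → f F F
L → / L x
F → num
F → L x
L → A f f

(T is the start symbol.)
GOTO(I, 'f') = CLOSURE({ [A → αX.β] : [A → α.Xβ] ∈ I, X = 'f' })

Items with dot before 'f', with the dot advanced:
  [A → . f F F] → [A → f . F F]
Closure of the advanced items:
  [A → f . F F] has the dot before F: add [F → . num], [F → . L x]
  [F → . L x] has the dot before L: add [L → . / L x], [L → . A f f]
  [L → . A f f] has the dot before A: add [A → . f F F]

GOTO = { [A → . f F F], [A → f . F F], [F → . L x], [F → . num], [L → . / L x], [L → . A f f] }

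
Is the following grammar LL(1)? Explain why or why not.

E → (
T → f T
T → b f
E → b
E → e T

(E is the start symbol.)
A grammar is LL(1) if for each non-terminal N with multiple productions, the predict sets of those productions are pairwise disjoint, where PREDICT(N → α) = (FIRST(α) \ {ε}) ∪ (FOLLOW(N) if α ⇒* ε).

For E:
  PREDICT(E → '(') = { '(' }
  PREDICT(E → b) = { 'b' }
  PREDICT(E → e T) = { 'e' }
For T:
  PREDICT(T → f T) = { 'f' }
  PREDICT(T → b f) = { 'b' }

All predict sets are disjoint. The grammar IS LL(1).

Answer: Yes, the grammar is LL(1).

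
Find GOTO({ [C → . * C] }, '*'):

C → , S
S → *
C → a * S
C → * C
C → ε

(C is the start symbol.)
{ [C → * . C], [C → . * C], [C → . , S], [C → . a * S], [C → .] }

GOTO(I, '*') = CLOSURE({ [A → αX.β] : [A → α.Xβ] ∈ I, X = '*' })

Items with dot before '*', with the dot advanced:
  [C → . * C] → [C → * . C]
Closure of the advanced items:
  [C → * . C] has the dot before C: add [C → . , S], [C → . a * S], [C → . * C], [C → .]

GOTO = { [C → * . C], [C → . * C], [C → . , S], [C → . a * S], [C → .] }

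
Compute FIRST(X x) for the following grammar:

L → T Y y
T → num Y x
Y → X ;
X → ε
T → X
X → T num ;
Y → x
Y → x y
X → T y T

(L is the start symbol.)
{ 'num', 'x', 'y' }

FIRST sets of the non-terminals involved (from the grammar, by fixed-point iteration):
  FIRST(X) = { 'num', 'y', ε }

To compute FIRST(X x), process the symbols left to right:
Symbol X is a non-terminal. Add FIRST(X) \ {ε} = { 'num', 'y' }
X is nullable (ε ∈ FIRST(X)), continue to the next symbol.
Symbol x is a terminal. Add 'x' and stop.
FIRST(X x) = { 'num', 'x', 'y' }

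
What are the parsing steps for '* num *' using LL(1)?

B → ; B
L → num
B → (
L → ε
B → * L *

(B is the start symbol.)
Stack is shown with the top on the left.

Stack    Input      Action
--------------------------
B $      * num * $  output B → * L *
* L * $  * num * $  match '*'
L * $    num * $    output L → num
num * $  num * $    match 'num'
* $      * $        match '*'
$        $          accept

The string is accepted.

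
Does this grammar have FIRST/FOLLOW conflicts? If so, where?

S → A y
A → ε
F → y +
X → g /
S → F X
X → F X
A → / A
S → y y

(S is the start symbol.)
No FIRST/FOLLOW conflicts.

Nullable non-terminals: A.

A: nullable alternative(s) A → ε; FOLLOW(A) = { 'y' }
  A → ε: FIRST \ {ε} = { } — this is the only nullable alternative, skip
  A → / A: FIRST \ {ε} = { '/' } — disjoint from FOLLOW(A)

F, S, X have no nullable alternative, so no FIRST/FOLLOW check is needed there.

No FIRST/FOLLOW conflicts found.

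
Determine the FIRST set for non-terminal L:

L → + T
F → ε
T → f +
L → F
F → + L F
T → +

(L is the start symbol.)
To compute FIRST(L), examine every production with L on the left-hand side, reading each right-hand side left to right until a non-nullable symbol is reached.

FIRST sets of the other non-terminals involved (by the same procedure, iterated to a fixed point):
  FIRST(F) = { '+', ε }

From L → + T:
  - '+' is a terminal: add '+' and stop
From L → F:
  - F is a non-terminal: add FIRST(F) \ {ε} = { '+' }
    F is nullable and nothing follows, so the whole right-hand side can vanish: ε ∈ FIRST(L)

Collecting: FIRST(L) = { '+', ε }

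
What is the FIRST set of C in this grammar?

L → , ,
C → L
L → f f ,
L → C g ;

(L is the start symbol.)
{ ',', 'f' }

To compute FIRST(C), examine every production with C on the left-hand side, reading each right-hand side left to right until a non-nullable symbol is reached.

FIRST sets of the other non-terminals involved (by the same procedure, iterated to a fixed point):
  FIRST(L) = { ',', 'f' }

From C → L:
  - L is a non-terminal: add FIRST(L) \ {ε} = { ',', 'f' }
    L is not nullable, so stop

Collecting: FIRST(C) = { ',', 'f' }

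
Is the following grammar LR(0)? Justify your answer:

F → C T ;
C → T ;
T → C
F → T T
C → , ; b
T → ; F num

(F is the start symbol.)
No. Shift-reduce conflict between [T → C .] and [C → . , ; b]

A grammar is LR(0) if no state in the canonical LR(0) collection has:
  - both a shift item (dot before a terminal) and a complete item (shift-reduce conflict), or
  - two or more complete items (reduce-reduce conflict; the accept item [F' → F .] counts as a complete item here).

Augment with F' → F and build the canonical LR(0) collection (I0 = CLOSURE({[F' → . F]}), then GOTO on every symbol after a dot until no new states appear). It has 16 states:
  I0: { [C → . , ; b], [C → . T ;], [F → . C T ;], [F → . T T], [F' → . F], [T → . ; F num], [T → . C] }  — shift
  I1: { [C → , . ; b] }  — shift
  I2: { [C → . , ; b], [C → . T ;], [F → . C T ;], [F → . T T], [T → . ; F num], [T → . C], [T → ; . F num] }  — shift
  I3: { [C → . , ; b], [C → . T ;], [F → C . T ;], [T → . ; F num], [T → . C], [T → C .] }  — shift, reduce
  I4: { [F' → F .] }  — accept
  I5: { [C → . , ; b], [C → . T ;], [C → T . ;], [F → T . T], [T → . ; F num], [T → . C] }  — shift
  I6: { [C → . , ; b], [C → . T ;], [C → T ; .], [F → . C T ;], [F → . T T], [T → . ; F num], [T → . C], [T → ; . F num] }  — shift, reduce
  I7: { [T → C .] }  — reduce
  I8: { [C → T . ;], [F → T T .] }  — shift, reduce
  I9: { [C → T ; .] }  — reduce
  I10: { [T → ; F . num] }  — shift
  I11: { [T → ; F num .] }  — reduce
  I12: { [C → T . ;], [F → C T . ;] }  — shift
  I13: { [C → T ; .], [F → C T ; .] }  — 2 reduces
  I14: { [C → , ; . b] }  — shift
  I15: { [C → , ; b .] }  — reduce

Conflict in state I3:
  Shift-reduce conflict between [T → C .] and [C → . , ; b]
So the grammar is NOT LR(0).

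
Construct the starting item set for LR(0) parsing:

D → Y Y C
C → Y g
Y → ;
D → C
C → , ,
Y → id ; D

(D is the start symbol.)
First, augment the grammar with D' → D
I₀ = CLOSURE({ [D' → . D] }):
  [D' → . D] has the dot before D: add [D → . Y Y C], [D → . C]
  [D → . Y Y C] has the dot before Y: add [Y → . ;], [Y → . id ; D]
  [D → . C] has the dot before C: add [C → . Y g], [C → . , ,]
No further items can be added.

I₀ = { [C → . , ,], [C → . Y g], [D → . C], [D → . Y Y C], [D' → . D], [Y → . ;], [Y → . id ; D] }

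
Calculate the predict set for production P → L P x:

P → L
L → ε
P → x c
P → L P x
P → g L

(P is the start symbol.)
{ 'g', 'x' }

PREDICT(P → L P x) = (FIRST(RHS) \ {ε}) ∪ (FOLLOW(P) if ε ∈ FIRST(RHS), i.e. RHS ⇒* ε)
FIRST(L) = { ε }
FIRST(P) = { 'g', 'x', ε }
FIRST(L P x) = { 'g', 'x' }
ε ∉ FIRST(L P x), so FOLLOW(P) is not added.
PREDICT(P → L P x) = { 'g', 'x' }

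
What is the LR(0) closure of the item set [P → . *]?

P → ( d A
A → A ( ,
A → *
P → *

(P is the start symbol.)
To compute CLOSURE, for each item [A → α.Bβ] where B is a non-terminal, add [B → .γ] for all productions B → γ; repeat for the newly added items until nothing changes.

Start with: [P → . *]
The dot precedes the terminal '*', so nothing is added.

CLOSURE = { [P → . *] }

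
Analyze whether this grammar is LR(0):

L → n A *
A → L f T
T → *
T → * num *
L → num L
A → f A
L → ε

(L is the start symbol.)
Augment with L' → L and build the canonical LR(0) collection (I0 = CLOSURE({[L' → . L]}), then GOTO on every symbol after a dot until no new states appear). It has 15 states:
  I0: { [L → . n A *], [L → . num L], [L → .], [L' → . L] }  — shift, reduce
  I1: { [L' → L .] }  — accept
  I2: { [A → . L f T], [A → . f A], [L → . n A *], [L → . num L], [L → .], [L → n . A *] }  — shift, reduce
  I3: { [L → . n A *], [L → . num L], [L → .], [L → num . L] }  — shift, reduce
  I4: { [L → num L .] }  — reduce
  I5: { [L → n A . *] }  — shift
  I6: { [A → L . f T] }  — shift
  I7: { [A → . L f T], [A → . f A], [A → f . A], [L → . n A *], [L → . num L], [L → .] }  — shift, reduce
  I8: { [A → f A .] }  — reduce
  I9: { [A → L f . T], [T → . * num *], [T → . *] }  — shift
  I10: { [T → * . num *], [T → * .] }  — shift, reduce
  I11: { [A → L f T .] }  — reduce
  I12: { [T → * num . *] }  — shift
  I13: { [T → * num * .] }  — reduce
  I14: { [L → n A * .] }  — reduce

Conflict in state I0:
  Shift-reduce conflict between [L → .] and [L → . n A *]
So the grammar is NOT LR(0).

Answer: No. Shift-reduce conflict between [L → .] and [L → . n A *]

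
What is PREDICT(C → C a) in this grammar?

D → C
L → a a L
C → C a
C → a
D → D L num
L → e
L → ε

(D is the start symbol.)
{ 'a' }

PREDICT(C → C a) = (FIRST(RHS) \ {ε}) ∪ (FOLLOW(C) if ε ∈ FIRST(RHS), i.e. RHS ⇒* ε)
FIRST(C) = { 'a' }
FIRST(C a) = { 'a' }
ε ∉ FIRST(C a), so FOLLOW(C) is not added.
PREDICT(C → C a) = { 'a' }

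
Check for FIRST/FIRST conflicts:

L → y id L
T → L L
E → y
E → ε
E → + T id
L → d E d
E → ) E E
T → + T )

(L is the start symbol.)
FIRST sets of the non-terminals at (or reachable through a nullable prefix from) the front of some alternative:
  FIRST(L) = { 'd', 'y' }

Productions for L:
  L → y id L: FIRST = { 'y' }
  L → d E d: FIRST = { 'd' }
Productions for T:
  T → L L: FIRST = { 'd', 'y' }
  T → + T ): FIRST = { '+' }
Productions for E:
  E → y: FIRST = { 'y' }
  E → ε: FIRST = { ε }
  E → + T id: FIRST = { '+' }
  E → ) E E: FIRST = { ')' }

All alternatives of each non-terminal have pairwise disjoint FIRST sets.

Answer: No FIRST/FIRST conflicts.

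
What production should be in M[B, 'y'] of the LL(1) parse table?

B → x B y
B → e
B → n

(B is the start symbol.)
To find M[B, 'y'], we find productions for B where 'y' is in the predict set (PREDICT(N → α) = (FIRST(α) \ {ε}) ∪ (FOLLOW(N) if α ⇒* ε)).

B → x B y: PREDICT = { 'x' }
B → e: PREDICT = { 'e' }
B → n: PREDICT = { 'n' }

M[B, 'y'] is empty (no production applies)

Answer: Empty (error entry)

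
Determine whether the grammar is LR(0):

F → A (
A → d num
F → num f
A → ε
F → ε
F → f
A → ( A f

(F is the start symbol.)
Augment with F' → F and build the canonical LR(0) collection (I0 = CLOSURE({[F' → . F]}), then GOTO on every symbol after a dot until no new states appear). It has 12 states:
  I0: { [A → . ( A f], [A → . d num], [A → .], [F → . A (], [F → . f], [F → . num f], [F → .], [F' → . F] }  — shift, 2 reduces
  I1: { [A → ( . A f], [A → . ( A f], [A → . d num], [A → .] }  — shift, reduce
  I2: { [F → A . (] }  — shift
  I3: { [F' → F .] }  — accept
  I4: { [A → d . num] }  — shift
  I5: { [F → f .] }  — reduce
  I6: { [F → num . f] }  — shift
  I7: { [F → num f .] }  — reduce
  I8: { [A → d num .] }  — reduce
  I9: { [F → A ( .] }  — reduce
  I10: { [A → ( A . f] }  — shift
  I11: { [A → ( A f .] }  — reduce

Conflict in state I0:
  Shift-reduce conflict between [A → .] and [A → . ( A f]
So the grammar is NOT LR(0).

Answer: No. Shift-reduce conflict between [A → .] and [A → . ( A f]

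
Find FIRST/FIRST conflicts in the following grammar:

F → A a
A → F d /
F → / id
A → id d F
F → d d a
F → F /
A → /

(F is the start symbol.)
A FIRST/FIRST conflict occurs when two productions N → α and N → β for the same non-terminal have FIRST(α) ∩ FIRST(β) ≠ ∅ (with ε ∈ FIRST of a nullable right-hand side, so two nullable alternatives also conflict).

FIRST sets of the non-terminals at (or reachable through a nullable prefix from) the front of some alternative:
  FIRST(A) = { '/', 'd', 'id' }
  FIRST(F) = { '/', 'd', 'id' }

Productions for F:
  F → A a: FIRST = { '/', 'd', 'id' }
  F → / id: FIRST = { '/' }
  F → d d a: FIRST = { 'd' }
  F → F /: FIRST = { '/', 'd', 'id' }
Productions for A:
  A → F d /: FIRST = { '/', 'd', 'id' }
  A → id d F: FIRST = { 'id' }
  A → /: FIRST = { '/' }

Conflict for F: F → A a and F → / id
  Overlap: { '/' }
Conflict for F: F → A a and F → d d a
  Overlap: { 'd' }
Conflict for F: F → A a and F → F /
  Overlap: { '/', 'd', 'id' }
Conflict for F: F → / id and F → F /
  Overlap: { '/' }
Conflict for F: F → d d a and F → F /
  Overlap: { 'd' }
Conflict for A: A → F d / and A → id d F
  Overlap: { 'id' }
Conflict for A: A → F d / and A → /
  Overlap: { '/' }

Answer: Yes. F → A a / F → '/' id on { '/' }; F → A a / F → d d a on { 'd' }; F → A a / F → F '/' on { '/', 'd', 'id' }; F → '/' id / F → F '/' on { '/' }; F → d d a / F → F '/' on { 'd' }; A → F d '/' / A → id d F on { 'id' }; A → F d '/' / A → '/' on { '/' }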